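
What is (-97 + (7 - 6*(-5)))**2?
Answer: 3600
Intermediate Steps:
(-97 + (7 - 6*(-5)))**2 = (-97 + (7 + 30))**2 = (-97 + 37)**2 = (-60)**2 = 3600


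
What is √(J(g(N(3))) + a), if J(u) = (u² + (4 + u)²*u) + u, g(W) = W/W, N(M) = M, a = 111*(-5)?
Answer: 4*I*√33 ≈ 22.978*I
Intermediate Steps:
a = -555
g(W) = 1
J(u) = u + u² + u*(4 + u)² (J(u) = (u² + u*(4 + u)²) + u = u + u² + u*(4 + u)²)
√(J(g(N(3))) + a) = √(1*(1 + 1 + (4 + 1)²) - 555) = √(1*(1 + 1 + 5²) - 555) = √(1*(1 + 1 + 25) - 555) = √(1*27 - 555) = √(27 - 555) = √(-528) = 4*I*√33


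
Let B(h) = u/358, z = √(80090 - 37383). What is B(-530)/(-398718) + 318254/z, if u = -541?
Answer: 541/142741044 + 318254*√42707/42707 ≈ 1540.0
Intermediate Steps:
z = √42707 ≈ 206.66
B(h) = -541/358
B(-530)/(-398718) + 318254/z = -541/358/(-398718) + 318254/(√42707) = -541/358*(-1/398718) + 318254*(√42707/42707) = 541/142741044 + 318254*√42707/42707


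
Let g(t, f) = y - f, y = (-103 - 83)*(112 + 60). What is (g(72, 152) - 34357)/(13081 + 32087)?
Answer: -22167/15056 ≈ -1.4723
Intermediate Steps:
y = -31992 (y = -186*172 = -31992)
g(t, f) = -31992 - f
(g(72, 152) - 34357)/(13081 + 32087) = ((-31992 - 1*152) - 34357)/(13081 + 32087) = ((-31992 - 152) - 34357)/45168 = (-32144 - 34357)*(1/45168) = -66501*1/45168 = -22167/15056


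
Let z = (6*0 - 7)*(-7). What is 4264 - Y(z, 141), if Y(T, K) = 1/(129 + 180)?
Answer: 1317575/309 ≈ 4264.0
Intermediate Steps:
z = 49 (z = (0 - 7)*(-7) = -7*(-7) = 49)
Y(T, K) = 1/309
4264 - Y(z, 141) = 4264 - 1*1/309 = 4264 - 1/309 = 1317575/309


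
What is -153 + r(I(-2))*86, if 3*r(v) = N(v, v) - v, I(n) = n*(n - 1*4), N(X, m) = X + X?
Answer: 191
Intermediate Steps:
N(X, m) = 2*X
I(n) = n*(-4 + n) (I(n) = n*(n - 4) = n*(-4 + n))
r(v) = v/3 (r(v) = (2*v - v)/3 = v/3)
-153 + r(I(-2))*86 = -153 + ((-2*(-4 - 2))/3)*86 = -153 + ((-2*(-6))/3)*86 = -153 + ((⅓)*12)*86 = -153 + 4*86 = -153 + 344 = 191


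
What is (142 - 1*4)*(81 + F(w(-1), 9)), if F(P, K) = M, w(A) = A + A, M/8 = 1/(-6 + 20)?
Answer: 78798/7 ≈ 11257.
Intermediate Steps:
M = 4/7 (M = 8/(-6 + 20) = 8/14 = 8*(1/14) = 4/7 ≈ 0.57143)
w(A) = 2*A
F(P, K) = 4/7
(142 - 1*4)*(81 + F(w(-1), 9)) = (142 - 1*4)*(81 + 4/7) = (142 - 4)*(571/7) = 138*(571/7) = 78798/7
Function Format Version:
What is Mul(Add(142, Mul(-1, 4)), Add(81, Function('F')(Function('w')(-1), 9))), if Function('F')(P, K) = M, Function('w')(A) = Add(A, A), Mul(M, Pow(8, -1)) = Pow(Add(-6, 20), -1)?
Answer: Rational(78798, 7) ≈ 11257.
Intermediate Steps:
M = Rational(4, 7) (M = Mul(8, Pow(Add(-6, 20), -1)) = Mul(8, Pow(14, -1)) = Mul(8, Rational(1, 14)) = Rational(4, 7) ≈ 0.57143)
Function('w')(A) = Mul(2, A)
Function('F')(P, K) = Rational(4, 7)
Mul(Add(142, Mul(-1, 4)), Add(81, Function('F')(Function('w')(-1), 9))) = Mul(Add(142, Mul(-1, 4)), Add(81, Rational(4, 7))) = Mul(Add(142, -4), Rational(571, 7)) = Mul(138, Rational(571, 7)) = Rational(78798, 7)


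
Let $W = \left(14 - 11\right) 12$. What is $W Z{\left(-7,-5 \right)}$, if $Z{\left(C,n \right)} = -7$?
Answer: $-252$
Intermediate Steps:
$W = 36$ ($W = 3 \cdot 12 = 36$)
$W Z{\left(-7,-5 \right)} = 36 \left(-7\right) = -252$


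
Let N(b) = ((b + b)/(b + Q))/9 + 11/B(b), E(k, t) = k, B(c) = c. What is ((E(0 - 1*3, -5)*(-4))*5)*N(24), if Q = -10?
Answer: 705/14 ≈ 50.357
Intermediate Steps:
N(b) = 11/b + 2*b/(9*(-10 + b)) (N(b) = ((b + b)/(b - 10))/9 + 11/b = ((2*b)/(-10 + b))*(1/9) + 11/b = (2*b/(-10 + b))*(1/9) + 11/b = 2*b/(9*(-10 + b)) + 11/b = 11/b + 2*b/(9*(-10 + b)))
((E(0 - 1*3, -5)*(-4))*5)*N(24) = (((0 - 1*3)*(-4))*5)*((1/9)*(-990 + 2*24**2 + 99*24)/(24*(-10 + 24))) = (((0 - 3)*(-4))*5)*((1/9)*(1/24)*(-990 + 2*576 + 2376)/14) = (-3*(-4)*5)*((1/9)*(1/24)*(1/14)*(-990 + 1152 + 2376)) = (12*5)*((1/9)*(1/24)*(1/14)*2538) = 60*(47/56) = 705/14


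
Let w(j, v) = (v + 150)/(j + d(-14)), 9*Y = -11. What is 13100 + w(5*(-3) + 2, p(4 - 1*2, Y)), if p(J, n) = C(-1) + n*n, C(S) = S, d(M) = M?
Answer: 28637510/2187 ≈ 13094.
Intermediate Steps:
Y = -11/9 (Y = (⅑)*(-11) = -11/9 ≈ -1.2222)
p(J, n) = -1 + n² (p(J, n) = -1 + n*n = -1 + n²)
w(j, v) = (150 + v)/(-14 + j) (w(j, v) = (v + 150)/(j - 14) = (150 + v)/(-14 + j))
13100 + w(5*(-3) + 2, p(4 - 1*2, Y)) = 13100 + (150 + (-1 + (-11/9)²))/(-14 + (5*(-3) + 2)) = 13100 + (150 + (-1 + 121/81))/(-14 + (-15 + 2)) = 13100 + (150 + 40/81)/(-14 - 13) = 13100 + (12190/81)/(-27) = 13100 - 1/27*12190/81 = 13100 - 12190/2187 = 28637510/2187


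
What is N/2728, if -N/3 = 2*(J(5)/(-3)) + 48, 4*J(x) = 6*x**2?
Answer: -69/2728 ≈ -0.025293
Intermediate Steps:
J(x) = 3*x**2/2 (J(x) = (6*x**2)/4 = 3*x**2/2)
N = -69 (N = -3*(2*(((3/2)*5**2)/(-3)) + 48) = -3*(2*(((3/2)*25)*(-1/3)) + 48) = -3*(2*((75/2)*(-1/3)) + 48) = -3*(2*(-25/2) + 48) = -3*(-25 + 48) = -3*23 = -69)
N/2728 = -69/2728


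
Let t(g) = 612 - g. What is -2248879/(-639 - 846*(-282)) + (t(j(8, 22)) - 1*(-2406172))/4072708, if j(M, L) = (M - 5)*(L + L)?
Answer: -2146601391004/242257908141 ≈ -8.8608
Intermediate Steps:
j(M, L) = 2*L*(-5 + M) (j(M, L) = (-5 + M)*(2*L) = 2*L*(-5 + M))
-2248879/(-639 - 846*(-282)) + (t(j(8, 22)) - 1*(-2406172))/4072708 = -2248879/(-639 - 846*(-282)) + ((612 - 2*22*(-5 + 8)) - 1*(-2406172))/4072708 = -2248879/(-639 + 238572) + ((612 - 2*22*3) + 2406172)*(1/4072708) = -2248879/237933 + ((612 - 1*132) + 2406172)*(1/4072708) = -2248879*1/237933 + ((612 - 132) + 2406172)*(1/4072708) = -2248879/237933 + (480 + 2406172)*(1/4072708) = -2248879/237933 + 2406652*(1/4072708) = -2248879/237933 + 601663/1018177 = -2146601391004/242257908141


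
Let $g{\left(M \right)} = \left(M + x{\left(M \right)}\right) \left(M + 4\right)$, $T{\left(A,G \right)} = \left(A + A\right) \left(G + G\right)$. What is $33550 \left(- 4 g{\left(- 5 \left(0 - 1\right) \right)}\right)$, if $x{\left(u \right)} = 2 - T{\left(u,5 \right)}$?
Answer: $112325400$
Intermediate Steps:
$T{\left(A,G \right)} = 4 A G$ ($T{\left(A,G \right)} = 2 A 2 G = 4 A G$)
$x{\left(u \right)} = 2 - 20 u$ ($x{\left(u \right)} = 2 - 4 u 5 = 2 - 20 u$)
$g{\left(M \right)} = \left(2 - 19 M\right) \left(4 + M\right)$ ($g{\left(M \right)} = \left(M - \left(-2 + 20 M\right)\right) \left(M + 4\right) = \left(2 - 19 M\right) \left(4 + M\right)$)
$33550 \left(- 4 g{\left(- 5 \left(0 - 1\right) \right)}\right) = 33550 \left(- 4 \left(8 - 74 \left(- 5 \left(0 - 1\right)\right) - 19 \left(- 5 \left(0 - 1\right)\right)^{2}\right)\right) = 33550 \left(- 4 \left(8 - 74 \left(\left(-5\right) \left(-1\right)\right) - 19 \left(\left(-5\right) \left(-1\right)\right)^{2}\right)\right) = 33550 \left(- 4 \left(8 - 370 - 19 \cdot 5^{2}\right)\right) = 33550 \left(- 4 \left(8 - 370 - 475\right)\right) = 33550 \left(\left(-4\right) \left(-837\right)\right) = 33550 \cdot 3348 = 112325400$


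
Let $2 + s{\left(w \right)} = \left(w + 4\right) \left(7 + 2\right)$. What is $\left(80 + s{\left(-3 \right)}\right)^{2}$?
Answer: $7569$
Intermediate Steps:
$s{\left(w \right)} = 34 + 9 w$ ($s{\left(w \right)} = -2 + \left(w + 4\right) \left(7 + 2\right) = -2 + \left(4 + w\right) 9 = -2 + \left(36 + 9 w\right) = 34 + 9 w$)
$\left(80 + s{\left(-3 \right)}\right)^{2} = \left(80 + \left(34 + 9 \left(-3\right)\right)\right)^{2} = \left(80 + \left(34 - 27\right)\right)^{2} = \left(80 + 7\right)^{2} = 87^{2} = 7569$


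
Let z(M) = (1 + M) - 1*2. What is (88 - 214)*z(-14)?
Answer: 1890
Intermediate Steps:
z(M) = -1 + M (z(M) = (1 + M) - 2 = -1 + M)
(88 - 214)*z(-14) = (88 - 214)*(-1 - 14) = -126*(-15) = 1890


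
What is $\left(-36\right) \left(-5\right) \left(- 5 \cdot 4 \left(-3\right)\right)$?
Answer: $10800$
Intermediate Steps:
$\left(-36\right) \left(-5\right) \left(- 5 \cdot 4 \left(-3\right)\right) = 180 \left(\left(-5\right) \left(-12\right)\right) = 180 \cdot 60 = 10800$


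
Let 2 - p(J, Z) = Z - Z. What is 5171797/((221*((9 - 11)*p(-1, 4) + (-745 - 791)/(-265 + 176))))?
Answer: 460289933/260780 ≈ 1765.1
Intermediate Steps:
p(J, Z) = 2 (p(J, Z) = 2 - (Z - Z) = 2 - 1*0 = 2 + 0 = 2)
5171797/((221*((9 - 11)*p(-1, 4) + (-745 - 791)/(-265 + 176)))) = 5171797/((221*((9 - 11)*2 + (-745 - 791)/(-265 + 176)))) = 5171797/((221*(-2*2 - 1536/(-89)))) = 5171797/((221*(-4 - 1536*(-1/89)))) = 5171797/((221*(-4 + 1536/89))) = 5171797/((221*(1180/89))) = 5171797/(260780/89) = 5171797*(89/260780) = 460289933/260780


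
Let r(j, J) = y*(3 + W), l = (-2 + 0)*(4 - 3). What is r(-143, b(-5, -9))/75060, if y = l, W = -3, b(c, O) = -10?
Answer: 0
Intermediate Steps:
l = -2 (l = -2*1 = -2)
y = -2
r(j, J) = 0 (r(j, J) = -2*(3 - 3) = -2*0 = 0)
r(-143, b(-5, -9))/75060 = 0/75060 = 0*(1/75060) = 0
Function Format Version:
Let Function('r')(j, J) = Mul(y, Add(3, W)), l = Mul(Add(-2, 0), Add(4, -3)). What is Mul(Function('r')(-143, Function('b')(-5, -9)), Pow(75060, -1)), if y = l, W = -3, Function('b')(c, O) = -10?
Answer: 0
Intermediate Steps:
l = -2 (l = Mul(-2, 1) = -2)
y = -2
Function('r')(j, J) = 0 (Function('r')(j, J) = Mul(-2, Add(3, -3)) = Mul(-2, 0) = 0)
Mul(Function('r')(-143, Function('b')(-5, -9)), Pow(75060, -1)) = Mul(0, Pow(75060, -1)) = Mul(0, Rational(1, 75060)) = 0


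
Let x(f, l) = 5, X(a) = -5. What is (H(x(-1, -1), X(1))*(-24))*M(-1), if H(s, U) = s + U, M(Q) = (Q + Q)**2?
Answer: 0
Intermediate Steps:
M(Q) = 4*Q**2 (M(Q) = (2*Q)**2 = 4*Q**2)
H(s, U) = U + s
(H(x(-1, -1), X(1))*(-24))*M(-1) = ((-5 + 5)*(-24))*(4*(-1)**2) = (0*(-24))*(4*1) = 0*4 = 0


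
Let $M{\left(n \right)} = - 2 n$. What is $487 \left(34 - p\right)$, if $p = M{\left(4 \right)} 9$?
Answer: $51622$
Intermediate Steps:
$p = -72$ ($p = \left(-2\right) 4 \cdot 9 = \left(-8\right) 9 = -72$)
$487 \left(34 - p\right) = 487 \left(34 - -72\right) = 487 \left(34 + 72\right) = 487 \cdot 106 = 51622$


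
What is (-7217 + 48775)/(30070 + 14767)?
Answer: 41558/44837 ≈ 0.92687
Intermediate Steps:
(-7217 + 48775)/(30070 + 14767) = 41558/44837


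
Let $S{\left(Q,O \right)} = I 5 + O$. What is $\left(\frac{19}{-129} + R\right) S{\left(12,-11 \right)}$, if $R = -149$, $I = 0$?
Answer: $\frac{211640}{129} \approx 1640.6$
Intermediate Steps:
$S{\left(Q,O \right)} = O$ ($S{\left(Q,O \right)} = 0 \cdot 5 + O = 0 + O = O$)
$\left(\frac{19}{-129} + R\right) S{\left(12,-11 \right)} = \left(\frac{19}{-129} - 149\right) \left(-11\right) = \left(19 \left(- \frac{1}{129}\right) - 149\right) \left(-11\right) = \left(- \frac{19}{129} - 149\right) \left(-11\right) = \left(- \frac{19240}{129}\right) \left(-11\right) = \frac{211640}{129}$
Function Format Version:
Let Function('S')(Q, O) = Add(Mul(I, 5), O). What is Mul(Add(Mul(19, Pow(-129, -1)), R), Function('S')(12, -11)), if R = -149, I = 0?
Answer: Rational(211640, 129) ≈ 1640.6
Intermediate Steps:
Function('S')(Q, O) = O (Function('S')(Q, O) = Add(Mul(0, 5), O) = Add(0, O) = O)
Mul(Add(Mul(19, Pow(-129, -1)), R), Function('S')(12, -11)) = Mul(Add(Mul(19, Pow(-129, -1)), -149), -11) = Mul(Add(Mul(19, Rational(-1, 129)), -149), -11) = Mul(Add(Rational(-19, 129), -149), -11) = Mul(Rational(-19240, 129), -11) = Rational(211640, 129)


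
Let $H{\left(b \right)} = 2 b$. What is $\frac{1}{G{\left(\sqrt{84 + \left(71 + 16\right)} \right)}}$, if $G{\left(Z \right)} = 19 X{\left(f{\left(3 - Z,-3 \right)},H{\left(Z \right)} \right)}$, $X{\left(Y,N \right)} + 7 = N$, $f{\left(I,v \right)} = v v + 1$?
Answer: $\frac{7}{12065} + \frac{6 \sqrt{19}}{12065} \approx 0.0027479$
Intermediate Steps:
$f{\left(I,v \right)} = 1 + v^{2}$ ($f{\left(I,v \right)} = v^{2} + 1 = 1 + v^{2}$)
$X{\left(Y,N \right)} = -7 + N$
$G{\left(Z \right)} = -133 + 38 Z$ ($G{\left(Z \right)} = 19 \left(-7 + 2 Z\right) = -133 + 38 Z$)
$\frac{1}{G{\left(\sqrt{84 + \left(71 + 16\right)} \right)}} = \frac{1}{-133 + 38 \sqrt{84 + \left(71 + 16\right)}} = \frac{1}{-133 + 38 \sqrt{84 + 87}} = \frac{1}{-133 + 38 \sqrt{171}} = \frac{1}{-133 + 38 \cdot 3 \sqrt{19}} = \frac{1}{-133 + 114 \sqrt{19}}$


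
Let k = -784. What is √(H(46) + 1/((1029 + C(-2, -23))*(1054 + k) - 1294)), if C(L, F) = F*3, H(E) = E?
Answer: √3059713480362/257906 ≈ 6.7823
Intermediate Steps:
C(L, F) = 3*F
√(H(46) + 1/((1029 + C(-2, -23))*(1054 + k) - 1294)) = √(46 + 1/((1029 + 3*(-23))*(1054 - 784) - 1294)) = √(46 + 1/((1029 - 69)*270 - 1294)) = √(46 + 1/(960*270 - 1294)) = √(46 + 1/(259200 - 1294)) = √(46 + 1/257906) = √(11863677/257906) = √3059713480362/257906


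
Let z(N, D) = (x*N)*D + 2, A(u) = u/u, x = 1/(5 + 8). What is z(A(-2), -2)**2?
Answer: 576/169 ≈ 3.4083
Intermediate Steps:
x = 1/13 ≈ 0.076923
A(u) = 1
z(N, D) = 2 + D*N/13 (z(N, D) = (N/13)*D + 2 = D*N/13 + 2 = 2 + D*N/13)
z(A(-2), -2)**2 = (2 + (1/13)*(-2)*1)**2 = (2 - 2/13)**2 = (24/13)**2 = 576/169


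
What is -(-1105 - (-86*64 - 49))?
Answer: -4448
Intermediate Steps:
-(-1105 - (-86*64 - 49)) = -(-1105 - (-5504 - 49)) = -(-1105 - 1*(-5553)) = -(-1105 + 5553) = -1*4448 = -4448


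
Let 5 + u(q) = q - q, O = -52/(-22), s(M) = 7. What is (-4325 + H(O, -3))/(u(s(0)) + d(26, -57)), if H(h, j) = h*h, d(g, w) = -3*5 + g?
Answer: -522649/726 ≈ -719.90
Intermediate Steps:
O = 26/11 (O = -52*(-1/22) = 26/11 ≈ 2.3636)
d(g, w) = -15 + g
u(q) = -5 (u(q) = -5 + (q - q) = -5 + 0 = -5)
H(h, j) = h²
(-4325 + H(O, -3))/(u(s(0)) + d(26, -57)) = (-4325 + (26/11)²)/(-5 + (-15 + 26)) = (-4325 + 676/121)/(-5 + 11) = -522649/121/6 = -522649/121*⅙ = -522649/726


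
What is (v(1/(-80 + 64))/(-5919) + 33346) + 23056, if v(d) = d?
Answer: 5341495009/94704 ≈ 56402.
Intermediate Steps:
(v(1/(-80 + 64))/(-5919) + 33346) + 23056 = (1/((-80 + 64)*(-5919)) + 33346) + 23056 = (-1/5919/(-16) + 33346) + 23056 = (-1/16*(-1/5919) + 33346) + 23056 = (1/94704 + 33346) + 23056 = 3157999585/94704 + 23056 = 5341495009/94704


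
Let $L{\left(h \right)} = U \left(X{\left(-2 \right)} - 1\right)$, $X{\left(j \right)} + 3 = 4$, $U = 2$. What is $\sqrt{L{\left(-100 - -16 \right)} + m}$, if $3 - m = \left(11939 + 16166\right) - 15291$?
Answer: $i \sqrt{12811} \approx 113.19 i$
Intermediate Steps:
$m = -12811$ ($m = 3 - \left(\left(11939 + 16166\right) - 15291\right) = 3 - \left(28105 - 15291\right) = 3 - 12814 = -12811$)
$X{\left(j \right)} = 1$ ($X{\left(j \right)} = -3 + 4 = 1$)
$L{\left(h \right)} = 0$ ($L{\left(h \right)} = 2 \left(1 - 1\right) = 2 \cdot 0 = 0$)
$\sqrt{L{\left(-100 - -16 \right)} + m} = \sqrt{0 - 12811} = \sqrt{-12811} = i \sqrt{12811}$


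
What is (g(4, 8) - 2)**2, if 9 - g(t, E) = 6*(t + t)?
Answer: 1681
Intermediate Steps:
g(t, E) = 9 - 12*t (g(t, E) = 9 - 6*(t + t) = 9 - 6*2*t = 9 - 12*t)
(g(4, 8) - 2)**2 = ((9 - 12*4) - 2)**2 = ((9 - 48) - 2)**2 = (-39 - 2)**2 = (-41)**2 = 1681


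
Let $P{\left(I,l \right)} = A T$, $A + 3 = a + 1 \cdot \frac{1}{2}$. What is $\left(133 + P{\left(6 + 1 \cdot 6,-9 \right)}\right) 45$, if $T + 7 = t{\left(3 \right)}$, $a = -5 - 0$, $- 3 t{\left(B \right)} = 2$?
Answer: $\frac{17145}{2} \approx 8572.5$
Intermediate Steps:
$t{\left(B \right)} = - \frac{2}{3}$ ($t{\left(B \right)} = \left(- \frac{1}{3}\right) 2 = - \frac{2}{3}$)
$a = -5$ ($a = -5 + 0 = -5$)
$T = - \frac{23}{3}$ ($T = -7 - \frac{2}{3} = - \frac{23}{3} \approx -7.6667$)
$A = - \frac{15}{2}$ ($A = -3 - \left(5 - \frac{1}{2}\right) = -3 + \left(-5 + 1 \cdot \frac{1}{2}\right) = -3 + \left(-5 + \frac{1}{2}\right) = -3 - \frac{9}{2} = - \frac{15}{2} \approx -7.5$)
$P{\left(I,l \right)} = \frac{115}{2}$ ($P{\left(I,l \right)} = \left(- \frac{15}{2}\right) \left(- \frac{23}{3}\right) = \frac{115}{2}$)
$\left(133 + P{\left(6 + 1 \cdot 6,-9 \right)}\right) 45 = \left(133 + \frac{115}{2}\right) 45 = \frac{381}{2} \cdot 45 = \frac{17145}{2}$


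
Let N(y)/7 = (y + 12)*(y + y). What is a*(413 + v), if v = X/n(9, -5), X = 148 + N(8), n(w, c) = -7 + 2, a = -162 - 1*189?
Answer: 113373/5 ≈ 22675.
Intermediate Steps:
a = -351 (a = -162 - 189 = -351)
n(w, c) = -5
N(y) = 14*y*(12 + y) (N(y) = 7*((y + 12)*(y + y)) = 7*((12 + y)*(2*y)) = 7*(2*y*(12 + y)) = 14*y*(12 + y))
X = 2388 (X = 148 + 14*8*(12 + 8) = 148 + 14*8*20 = 148 + 2240 = 2388)
v = -2388/5 (v = 2388/(-5) = 2388*(-⅕) = -2388/5 ≈ -477.60)
a*(413 + v) = -351*(413 - 2388/5) = -351*(-323/5) = 113373/5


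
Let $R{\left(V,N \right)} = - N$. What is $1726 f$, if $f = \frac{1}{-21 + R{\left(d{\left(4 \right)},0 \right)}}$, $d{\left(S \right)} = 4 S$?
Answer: $- \frac{1726}{21} \approx -82.19$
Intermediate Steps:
$f = - \frac{1}{21}$ ($f = \frac{1}{-21 - 0} = \frac{1}{-21 + 0} = \frac{1}{-21} = - \frac{1}{21} \approx -0.047619$)
$1726 f = 1726 \left(- \frac{1}{21}\right) = - \frac{1726}{21}$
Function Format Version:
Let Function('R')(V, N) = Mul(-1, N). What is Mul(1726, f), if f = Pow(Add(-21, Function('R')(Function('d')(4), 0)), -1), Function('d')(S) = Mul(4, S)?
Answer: Rational(-1726, 21) ≈ -82.190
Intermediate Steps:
f = Rational(-1, 21) (f = Pow(Add(-21, Mul(-1, 0)), -1) = Pow(Add(-21, 0), -1) = Pow(-21, -1) = Rational(-1, 21) ≈ -0.047619)
Mul(1726, f) = Mul(1726, Rational(-1, 21)) = Rational(-1726, 21)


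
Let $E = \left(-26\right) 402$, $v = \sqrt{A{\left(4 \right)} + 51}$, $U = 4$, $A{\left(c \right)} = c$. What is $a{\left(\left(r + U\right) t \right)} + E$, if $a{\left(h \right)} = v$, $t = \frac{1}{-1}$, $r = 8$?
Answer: $-10452 + \sqrt{55} \approx -10445.0$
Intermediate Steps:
$t = -1$
$v = \sqrt{55}$ ($v = \sqrt{4 + 51} = \sqrt{55} \approx 7.4162$)
$a{\left(h \right)} = \sqrt{55}$
$E = -10452$
$a{\left(\left(r + U\right) t \right)} + E = \sqrt{55} - 10452 = -10452 + \sqrt{55}$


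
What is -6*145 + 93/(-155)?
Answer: -4353/5 ≈ -870.60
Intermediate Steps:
-6*145 + 93/(-155) = -870 + 93*(-1/155) = -870 - ⅗ = -4353/5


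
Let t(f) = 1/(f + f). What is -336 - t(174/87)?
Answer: -1345/4 ≈ -336.25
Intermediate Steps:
t(f) = 1/(2*f)
-336 - t(174/87) = -336 - 1/(2*(174/87)) = -336 - 1/(2*(174*(1/87))) = -336 - 1/(2*2) = -336 - 1*¼ = -336 - ¼ = -1345/4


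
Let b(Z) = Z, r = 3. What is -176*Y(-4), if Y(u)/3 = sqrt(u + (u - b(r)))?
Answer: -528*I*sqrt(11) ≈ -1751.2*I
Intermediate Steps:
Y(u) = 3*sqrt(-3 + 2*u) (Y(u) = 3*sqrt(u + (u - 1*3)) = 3*sqrt(u + (u - 3)) = 3*sqrt(u + (-3 + u)) = 3*sqrt(-3 + 2*u))
-176*Y(-4) = -528*sqrt(-3 + 2*(-4)) = -528*sqrt(-3 - 8) = -528*sqrt(-11) = -528*I*sqrt(11)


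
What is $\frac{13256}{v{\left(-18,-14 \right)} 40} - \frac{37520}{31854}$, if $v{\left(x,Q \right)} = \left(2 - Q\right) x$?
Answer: $- \frac{17801813}{7644960} \approx -2.3286$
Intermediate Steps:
$v{\left(x,Q \right)} = x \left(2 - Q\right)$
$\frac{13256}{v{\left(-18,-14 \right)} 40} - \frac{37520}{31854} = \frac{13256}{- 18 \left(2 - -14\right) 40} - \frac{37520}{31854} = \frac{13256}{- 18 \left(2 + 14\right) 40} - \frac{18760}{15927} = \frac{13256}{\left(-18\right) 16 \cdot 40} - \frac{18760}{15927} = \frac{13256}{\left(-288\right) 40} - \frac{18760}{15927} = \frac{13256}{-11520} - \frac{18760}{15927} = 13256 \left(- \frac{1}{11520}\right) - \frac{18760}{15927} = - \frac{1657}{1440} - \frac{18760}{15927} = - \frac{17801813}{7644960}$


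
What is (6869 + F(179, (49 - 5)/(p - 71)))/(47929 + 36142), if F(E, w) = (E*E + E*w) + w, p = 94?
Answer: 69450/148741 ≈ 0.46692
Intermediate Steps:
F(E, w) = w + E**2 + E*w (F(E, w) = (E**2 + E*w) + w = w + E**2 + E*w)
(6869 + F(179, (49 - 5)/(p - 71)))/(47929 + 36142) = (6869 + ((49 - 5)/(94 - 71) + 179**2 + 179*((49 - 5)/(94 - 71))))/(47929 + 36142) = (6869 + (44/23 + 32041 + 179*(44/23)))/84071 = (6869 + (44*(1/23) + 32041 + 179*(44*(1/23))))*(1/84071) = (6869 + (44/23 + 32041 + 179*(44/23)))*(1/84071) = (6869 + (44/23 + 32041 + 7876/23))*(1/84071) = (6869 + 744863/23)*(1/84071) = (902850/23)*(1/84071) = 69450/148741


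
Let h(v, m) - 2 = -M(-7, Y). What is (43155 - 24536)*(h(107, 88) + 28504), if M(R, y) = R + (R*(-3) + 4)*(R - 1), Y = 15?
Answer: 534607347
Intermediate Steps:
M(R, y) = R + (-1 + R)*(4 - 3*R) (M(R, y) = R + (-3*R + 4)*(-1 + R) = R + (4 - 3*R)*(-1 + R) = R + (-1 + R)*(4 - 3*R))
h(v, m) = 209 (h(v, m) = 2 - (-4 - 3*(-7)² + 8*(-7)) = 2 - (-4 - 3*49 - 56) = 2 - (-4 - 147 - 56) = 2 - 1*(-207) = 2 + 207 = 209)
(43155 - 24536)*(h(107, 88) + 28504) = (43155 - 24536)*(209 + 28504) = 18619*28713 = 534607347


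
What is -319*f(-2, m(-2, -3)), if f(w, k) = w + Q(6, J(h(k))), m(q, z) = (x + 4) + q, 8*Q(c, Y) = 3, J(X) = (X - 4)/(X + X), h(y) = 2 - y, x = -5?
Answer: 4147/8 ≈ 518.38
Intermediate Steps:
J(X) = (-4 + X)/(2*X) (J(X) = (-4 + X)/((2*X)) = (-4 + X)*(1/(2*X)) = (-4 + X)/(2*X))
Q(c, Y) = 3/8 (Q(c, Y) = (⅛)*3 = 3/8)
m(q, z) = -1 + q (m(q, z) = (-5 + 4) + q = -1 + q)
f(w, k) = 3/8 + w (f(w, k) = w + 3/8 = 3/8 + w)
-319*f(-2, m(-2, -3)) = -319*(3/8 - 2) = -319*(-13/8) = 4147/8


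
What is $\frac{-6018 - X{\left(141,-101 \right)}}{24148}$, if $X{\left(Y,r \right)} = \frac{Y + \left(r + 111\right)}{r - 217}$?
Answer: $- \frac{1913573}{7679064} \approx -0.24919$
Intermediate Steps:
$X{\left(Y,r \right)} = \frac{111 + Y + r}{-217 + r}$ ($X{\left(Y,r \right)} = \frac{Y + \left(111 + r\right)}{-217 + r} = \frac{111 + Y + r}{-217 + r}$)
$\frac{-6018 - X{\left(141,-101 \right)}}{24148} = \frac{-6018 - \frac{111 + 141 - 101}{-217 - 101}}{24148} = \left(-6018 - \frac{1}{-318} \cdot 151\right) \frac{1}{24148} = \left(-6018 - \left(- \frac{1}{318}\right) 151\right) \frac{1}{24148} = \left(-6018 - - \frac{151}{318}\right) \frac{1}{24148} = \left(-6018 + \frac{151}{318}\right) \frac{1}{24148} = \left(- \frac{1913573}{318}\right) \frac{1}{24148} = - \frac{1913573}{7679064}$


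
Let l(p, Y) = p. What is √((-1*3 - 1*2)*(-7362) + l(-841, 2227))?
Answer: √35969 ≈ 189.66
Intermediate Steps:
√((-1*3 - 1*2)*(-7362) + l(-841, 2227)) = √((-1*3 - 1*2)*(-7362) - 841) = √((-3 - 2)*(-7362) - 841) = √(-5*(-7362) - 841) = √(36810 - 841) = √35969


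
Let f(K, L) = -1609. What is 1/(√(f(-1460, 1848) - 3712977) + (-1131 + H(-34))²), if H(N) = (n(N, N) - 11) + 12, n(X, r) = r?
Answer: 677448/917873442701 - I*√3714586/1835746885402 ≈ 7.3806e-7 - 1.0499e-9*I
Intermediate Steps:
H(N) = 1 + N (H(N) = (N - 11) + 12 = (-11 + N) + 12 = 1 + N)
1/(√(f(-1460, 1848) - 3712977) + (-1131 + H(-34))²) = 1/(√(-1609 - 3712977) + (-1131 + (1 - 34))²) = 1/(√(-3714586) + (-1131 - 33)²) = 1/(I*√3714586 + (-1164)²) = 1/(I*√3714586 + 1354896) = 1/(1354896 + I*√3714586)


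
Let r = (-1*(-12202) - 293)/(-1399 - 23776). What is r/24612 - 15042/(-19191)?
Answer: 3106633817527/3963626618700 ≈ 0.78379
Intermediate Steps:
r = -11909/25175 (r = (12202 - 293)/(-25175) = 11909*(-1/25175) = -11909/25175 ≈ -0.47305)
r/24612 - 15042/(-19191) = -11909/25175/24612 - 15042/(-19191) = -11909/25175*1/24612 - 15042*(-1/19191) = -11909/619607100 + 5014/6397 = 3106633817527/3963626618700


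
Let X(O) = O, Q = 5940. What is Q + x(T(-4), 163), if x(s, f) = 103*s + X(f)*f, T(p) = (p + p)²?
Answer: 39101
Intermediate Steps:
T(p) = 4*p² (T(p) = (2*p)² = 4*p²)
x(s, f) = f² + 103*s (x(s, f) = 103*s + f*f = 103*s + f² = f² + 103*s)
Q + x(T(-4), 163) = 5940 + (163² + 103*(4*(-4)²)) = 5940 + (26569 + 103*(4*16)) = 5940 + (26569 + 103*64) = 5940 + (26569 + 6592) = 5940 + 33161 = 39101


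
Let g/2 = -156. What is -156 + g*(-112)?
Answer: 34788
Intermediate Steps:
g = -312 (g = 2*(-156) = -312)
-156 + g*(-112) = -156 - 312*(-112) = -156 + 34944 = 34788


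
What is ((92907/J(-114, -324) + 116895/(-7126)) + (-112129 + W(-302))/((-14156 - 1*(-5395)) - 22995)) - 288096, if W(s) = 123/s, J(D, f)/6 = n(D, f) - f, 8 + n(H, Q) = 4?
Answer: -787448629734023857/2733622532480 ≈ -2.8806e+5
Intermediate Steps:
n(H, Q) = -4 (n(H, Q) = -8 + 4 = -4)
J(D, f) = -24 - 6*f (J(D, f) = 6*(-4 - f) = -24 - 6*f)
((92907/J(-114, -324) + 116895/(-7126)) + (-112129 + W(-302))/((-14156 - 1*(-5395)) - 22995)) - 288096 = ((92907/(-24 - 6*(-324)) + 116895/(-7126)) + (-112129 + 123/(-302))/((-14156 - 1*(-5395)) - 22995)) - 288096 = ((92907/(-24 + 1944) + 116895*(-1/7126)) + (-112129 + 123*(-1/302))/((-14156 + 5395) - 22995)) - 288096 = ((92907/1920 - 116895/7126) + (-112129 - 123/302)/(-8761 - 22995)) - 288096 = ((92907*(1/1920) - 116895/7126) - 33863081/302/(-31756)) - 288096 = ((30969/640 - 116895/7126) - 33863081/302*(-1/31756)) - 288096 = (72936147/2280320 + 33863081/9590312) - 288096 = 97087383334223/2733622532480 - 288096 = -787448629734023857/2733622532480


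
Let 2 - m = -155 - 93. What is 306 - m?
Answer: 56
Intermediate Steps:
m = 250 (m = 2 - (-155 - 93) = 2 - 1*(-248) = 2 + 248 = 250)
306 - m = 306 - 1*250 = 306 - 250 = 56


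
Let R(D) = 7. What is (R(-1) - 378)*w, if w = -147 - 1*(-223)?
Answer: -28196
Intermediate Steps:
w = 76 (w = -147 + 223 = 76)
(R(-1) - 378)*w = (7 - 378)*76 = -371*76 = -28196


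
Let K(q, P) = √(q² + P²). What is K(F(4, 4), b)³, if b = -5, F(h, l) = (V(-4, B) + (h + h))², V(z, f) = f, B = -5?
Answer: 106*√106 ≈ 1091.3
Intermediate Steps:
F(h, l) = (-5 + 2*h)² (F(h, l) = (-5 + (h + h))² = (-5 + 2*h)²)
K(q, P) = √(P² + q²)
K(F(4, 4), b)³ = (√((-5)² + ((-5 + 2*4)²)²))³ = (√(25 + ((-5 + 8)²)²))³ = (√(25 + (3²)²))³ = (√(25 + 9²))³ = (√(25 + 81))³ = (√106)³ = 106*√106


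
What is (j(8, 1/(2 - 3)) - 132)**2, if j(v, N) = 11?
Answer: 14641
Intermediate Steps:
(j(8, 1/(2 - 3)) - 132)**2 = (11 - 132)**2 = (-121)**2 = 14641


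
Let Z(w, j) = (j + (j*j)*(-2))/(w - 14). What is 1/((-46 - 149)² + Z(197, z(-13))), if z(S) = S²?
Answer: 183/6901622 ≈ 2.6516e-5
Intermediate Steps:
Z(w, j) = (j - 2*j²)/(-14 + w) (Z(w, j) = (j + j²*(-2))/(-14 + w) = (j - 2*j²)/(-14 + w))
1/((-46 - 149)² + Z(197, z(-13))) = 1/((-46 - 149)² + (-13)²*(1 - 2*(-13)²)/(-14 + 197)) = 1/((-195)² + 169*(1 - 2*169)/183) = 1/(38025 + 169*(1/183)*(1 - 338)) = 1/(38025 + 169*(1/183)*(-337)) = 1/(38025 - 56953/183) = 1/(6901622/183) = 183/6901622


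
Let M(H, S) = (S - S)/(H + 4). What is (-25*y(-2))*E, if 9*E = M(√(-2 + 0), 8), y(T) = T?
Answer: 0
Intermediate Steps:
M(H, S) = 0 (M(H, S) = 0/(4 + H) = 0)
E = 0 (E = (⅑)*0 = 0)
(-25*y(-2))*E = -25*(-2)*0 = 50*0 = 0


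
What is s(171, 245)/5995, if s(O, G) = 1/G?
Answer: 1/1468775 ≈ 6.8084e-7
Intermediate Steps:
s(171, 245)/5995 = 1/(245*5995) = (1/245)*(1/5995) = 1/1468775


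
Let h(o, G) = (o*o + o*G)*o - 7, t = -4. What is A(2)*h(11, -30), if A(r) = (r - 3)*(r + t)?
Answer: -4612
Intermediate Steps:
h(o, G) = -7 + o*(o² + G*o) (h(o, G) = (o² + G*o)*o - 7 = o*(o² + G*o) - 7 = -7 + o*(o² + G*o))
A(r) = (-4 + r)*(-3 + r) (A(r) = (r - 3)*(r - 4) = (-3 + r)*(-4 + r) = (-4 + r)*(-3 + r))
A(2)*h(11, -30) = (12 + 2² - 7*2)*(-7 + 11³ - 30*11²) = (12 + 4 - 14)*(-7 + 1331 - 30*121) = 2*(-7 + 1331 - 3630) = 2*(-2306) = -4612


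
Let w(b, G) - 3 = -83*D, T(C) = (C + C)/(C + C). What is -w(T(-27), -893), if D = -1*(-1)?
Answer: 80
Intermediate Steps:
T(C) = 1 (T(C) = (2*C)/((2*C)) = (2*C)*(1/(2*C)) = 1)
D = 1
w(b, G) = -80 (w(b, G) = 3 - 83*1 = 3 - 83 = -80)
-w(T(-27), -893) = -1*(-80) = 80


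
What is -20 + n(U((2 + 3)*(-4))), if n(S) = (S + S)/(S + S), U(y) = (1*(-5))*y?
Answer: -19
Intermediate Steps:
U(y) = -5*y
n(S) = 1 (n(S) = (2*S)/((2*S)) = (2*S)*(1/(2*S)) = 1)
-20 + n(U((2 + 3)*(-4))) = -20 + 1 = -19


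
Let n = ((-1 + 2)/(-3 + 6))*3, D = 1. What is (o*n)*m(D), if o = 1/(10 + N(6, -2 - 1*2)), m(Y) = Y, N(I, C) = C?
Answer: ⅙ ≈ 0.16667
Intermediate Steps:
o = ⅙ (o = 1/(10 + (-2 - 1*2)) = 1/(10 + (-2 - 2)) = 1/(10 - 4) = 1/6 = ⅙ ≈ 0.16667)
n = 1 (n = (1/3)*3 = (1*(⅓))*3 = (⅓)*3 = 1)
(o*n)*m(D) = ((⅙)*1)*1 = (⅙)*1 = ⅙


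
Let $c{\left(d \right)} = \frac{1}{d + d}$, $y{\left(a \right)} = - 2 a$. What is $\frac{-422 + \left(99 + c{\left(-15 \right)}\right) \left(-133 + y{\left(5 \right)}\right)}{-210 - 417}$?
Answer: $\frac{437227}{18810} \approx 23.244$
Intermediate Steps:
$c{\left(d \right)} = \frac{1}{2 d}$
$\frac{-422 + \left(99 + c{\left(-15 \right)}\right) \left(-133 + y{\left(5 \right)}\right)}{-210 - 417} = \frac{-422 + \left(99 + \frac{1}{2 \left(-15\right)}\right) \left(-133 - 10\right)}{-210 - 417} = \frac{-422 + \left(99 + \frac{1}{2} \left(- \frac{1}{15}\right)\right) \left(-133 - 10\right)}{-627} = \left(-422 + \left(99 - \frac{1}{30}\right) \left(-143\right)\right) \left(- \frac{1}{627}\right) = \left(-422 + \frac{2969}{30} \left(-143\right)\right) \left(- \frac{1}{627}\right) = \left(-422 - \frac{424567}{30}\right) \left(- \frac{1}{627}\right) = \left(- \frac{437227}{30}\right) \left(- \frac{1}{627}\right) = \frac{437227}{18810}$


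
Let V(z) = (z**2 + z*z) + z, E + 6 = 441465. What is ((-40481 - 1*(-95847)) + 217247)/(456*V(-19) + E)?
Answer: 90871/254009 ≈ 0.35775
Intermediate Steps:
E = 441459 (E = -6 + 441465 = 441459)
V(z) = z + 2*z**2 (V(z) = (z**2 + z**2) + z = 2*z**2 + z = z + 2*z**2)
((-40481 - 1*(-95847)) + 217247)/(456*V(-19) + E) = ((-40481 - 1*(-95847)) + 217247)/(456*(-19*(1 + 2*(-19))) + 441459) = ((-40481 + 95847) + 217247)/(456*(-19*(1 - 38)) + 441459) = (55366 + 217247)/(456*(-19*(-37)) + 441459) = 272613/(456*703 + 441459) = 272613/(320568 + 441459) = 272613/762027 = 272613*(1/762027) = 90871/254009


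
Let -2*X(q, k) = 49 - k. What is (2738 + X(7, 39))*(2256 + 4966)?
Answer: 19737726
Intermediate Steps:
X(q, k) = -49/2 + k/2 (X(q, k) = -(49 - k)/2 = -49/2 + k/2)
(2738 + X(7, 39))*(2256 + 4966) = (2738 + (-49/2 + (1/2)*39))*(2256 + 4966) = (2738 + (-49/2 + 39/2))*7222 = (2738 - 5)*7222 = 2733*7222 = 19737726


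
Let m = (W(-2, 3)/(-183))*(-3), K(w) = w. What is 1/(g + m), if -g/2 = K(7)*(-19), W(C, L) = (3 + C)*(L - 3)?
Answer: 1/266 ≈ 0.0037594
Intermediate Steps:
W(C, L) = (-3 + L)*(3 + C) (W(C, L) = (3 + C)*(-3 + L) = (-3 + L)*(3 + C))
m = 0 (m = ((-9 - 3*(-2) + 3*3 - 2*3)/(-183))*(-3) = ((-9 + 6 + 9 - 6)*(-1/183))*(-3) = (0*(-1/183))*(-3) = 0*(-3) = 0)
g = 266 (g = -14*(-19) = -2*(-133) = 266)
1/(g + m) = 1/(266 + 0) = 1/266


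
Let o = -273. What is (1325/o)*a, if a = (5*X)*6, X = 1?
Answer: -13250/91 ≈ -145.60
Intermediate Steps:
a = 30 (a = (5*1)*6 = 5*6 = 30)
(1325/o)*a = (1325/(-273))*30 = (1325*(-1/273))*30 = -1325/273*30 = -13250/91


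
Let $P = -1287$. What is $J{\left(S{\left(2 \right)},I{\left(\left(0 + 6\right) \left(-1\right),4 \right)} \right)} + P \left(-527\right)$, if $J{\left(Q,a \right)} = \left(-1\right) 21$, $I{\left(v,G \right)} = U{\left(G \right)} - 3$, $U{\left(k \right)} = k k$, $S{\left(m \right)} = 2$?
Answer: $678228$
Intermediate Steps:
$U{\left(k \right)} = k^{2}$
$I{\left(v,G \right)} = -3 + G^{2}$ ($I{\left(v,G \right)} = G^{2} - 3 = -3 + G^{2}$)
$J{\left(Q,a \right)} = -21$
$J{\left(S{\left(2 \right)},I{\left(\left(0 + 6\right) \left(-1\right),4 \right)} \right)} + P \left(-527\right) = -21 - -678249 = -21 + 678249 = 678228$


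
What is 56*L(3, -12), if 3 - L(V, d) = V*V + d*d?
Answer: -8400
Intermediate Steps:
L(V, d) = 3 - V² - d² (L(V, d) = 3 - (V*V + d*d) = 3 - (V² + d²) = 3 + (-V² - d²) = 3 - V² - d²)
56*L(3, -12) = 56*(3 - 1*3² - 1*(-12)²) = 56*(3 - 1*9 - 1*144) = 56*(3 - 9 - 144) = 56*(-150) = -8400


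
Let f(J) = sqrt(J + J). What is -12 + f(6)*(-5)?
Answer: -12 - 10*sqrt(3) ≈ -29.320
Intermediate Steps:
f(J) = sqrt(2)*sqrt(J) (f(J) = sqrt(2*J) = sqrt(2)*sqrt(J))
-12 + f(6)*(-5) = -12 + (sqrt(2)*sqrt(6))*(-5) = -12 + (2*sqrt(3))*(-5) = -12 - 10*sqrt(3)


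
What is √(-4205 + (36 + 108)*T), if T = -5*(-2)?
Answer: I*√2765 ≈ 52.583*I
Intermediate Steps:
T = 10
√(-4205 + (36 + 108)*T) = √(-4205 + (36 + 108)*10) = √(-4205 + 144*10) = √(-4205 + 1440) = √(-2765) = I*√2765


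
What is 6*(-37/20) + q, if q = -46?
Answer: -571/10 ≈ -57.100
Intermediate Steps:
6*(-37/20) + q = 6*(-37/20) - 46 = -111/10 - 46 = -571/10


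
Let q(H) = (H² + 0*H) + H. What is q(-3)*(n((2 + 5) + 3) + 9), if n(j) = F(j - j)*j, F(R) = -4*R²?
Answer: 54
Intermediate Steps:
q(H) = H + H² (q(H) = (H² + 0) + H = H² + H = H + H²)
n(j) = 0 (n(j) = (-4*(j - j)²)*j = (-4*0²)*j = (-4*0)*j = 0*j = 0)
q(-3)*(n((2 + 5) + 3) + 9) = (-3*(1 - 3))*(0 + 9) = -3*(-2)*9 = 6*9 = 54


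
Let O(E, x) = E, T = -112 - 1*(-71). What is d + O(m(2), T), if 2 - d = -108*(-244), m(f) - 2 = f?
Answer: -26346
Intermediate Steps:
m(f) = 2 + f
T = -41 (T = -112 + 71 = -41)
d = -26350 (d = 2 - (-108)*(-244) = 2 - 1*26352 = 2 - 26352 = -26350)
d + O(m(2), T) = -26350 + (2 + 2) = -26350 + 4 = -26346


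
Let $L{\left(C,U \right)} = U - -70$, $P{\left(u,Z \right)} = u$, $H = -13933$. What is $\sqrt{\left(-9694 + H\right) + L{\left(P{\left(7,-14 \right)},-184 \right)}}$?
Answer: $i \sqrt{23741} \approx 154.08 i$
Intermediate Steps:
$L{\left(C,U \right)} = 70 + U$ ($L{\left(C,U \right)} = U + 70 = 70 + U$)
$\sqrt{\left(-9694 + H\right) + L{\left(P{\left(7,-14 \right)},-184 \right)}} = \sqrt{\left(-9694 - 13933\right) + \left(70 - 184\right)} = \sqrt{-23627 - 114} = \sqrt{-23741} = i \sqrt{23741}$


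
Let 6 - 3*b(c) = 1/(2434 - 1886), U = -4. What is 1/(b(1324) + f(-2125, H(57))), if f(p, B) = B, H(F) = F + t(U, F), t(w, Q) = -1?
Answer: 1644/95351 ≈ 0.017242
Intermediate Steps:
H(F) = -1 + F (H(F) = F - 1 = -1 + F)
b(c) = 3287/1644 (b(c) = 2 - 1/(3*(2434 - 1886)) = 2 - ⅓/548 = 2 - ⅓*1/548 = 2 - 1/1644 = 3287/1644)
1/(b(1324) + f(-2125, H(57))) = 1/(3287/1644 + (-1 + 57)) = 1/(3287/1644 + 56) = 1/(95351/1644) = 1644/95351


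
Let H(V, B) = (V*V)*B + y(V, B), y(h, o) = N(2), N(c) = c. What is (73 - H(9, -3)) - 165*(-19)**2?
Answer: -59251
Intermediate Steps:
y(h, o) = 2
H(V, B) = 2 + B*V**2 (H(V, B) = (V*V)*B + 2 = V**2*B + 2 = B*V**2 + 2 = 2 + B*V**2)
(73 - H(9, -3)) - 165*(-19)**2 = (73 - (2 - 3*9**2)) - 165*(-19)**2 = (73 - (2 - 3*81)) - 165*361 = (73 - (2 - 243)) - 59565 = (73 - 1*(-241)) - 59565 = (73 + 241) - 59565 = 314 - 59565 = -59251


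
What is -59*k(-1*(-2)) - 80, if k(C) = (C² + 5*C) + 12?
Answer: -1614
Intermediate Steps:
k(C) = 12 + C² + 5*C
-59*k(-1*(-2)) - 80 = -59*(12 + (-1*(-2))² + 5*(-1*(-2))) - 80 = -59*(12 + 2² + 5*2) - 80 = -59*(12 + 4 + 10) - 80 = -59*26 - 80 = -1534 - 80 = -1614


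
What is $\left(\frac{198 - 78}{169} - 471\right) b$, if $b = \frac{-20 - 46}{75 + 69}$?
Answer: $\frac{291423}{1352} \approx 215.55$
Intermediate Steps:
$b = - \frac{11}{24}$ ($b = - \frac{66}{144} = \left(-66\right) \frac{1}{144} = - \frac{11}{24} \approx -0.45833$)
$\left(\frac{198 - 78}{169} - 471\right) b = \left(\frac{198 - 78}{169} - 471\right) \left(- \frac{11}{24}\right) = \left(\left(198 - 78\right) \frac{1}{169} - 471\right) \left(- \frac{11}{24}\right) = \left(120 \cdot \frac{1}{169} - 471\right) \left(- \frac{11}{24}\right) = \left(\frac{120}{169} - 471\right) \left(- \frac{11}{24}\right) = \left(- \frac{79479}{169}\right) \left(- \frac{11}{24}\right) = \frac{291423}{1352}$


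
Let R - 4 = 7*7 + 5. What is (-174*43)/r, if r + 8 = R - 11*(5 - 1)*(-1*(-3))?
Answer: 3741/41 ≈ 91.244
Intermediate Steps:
R = 58 (R = 4 + (7*7 + 5) = 4 + (49 + 5) = 4 + 54 = 58)
r = -82 (r = -8 + (58 - 11*(5 - 1)*(-1*(-3))) = -8 + (58 - 44*3) = -8 + (58 - 11*12) = -8 + (58 - 132) = -8 - 74 = -82)
(-174*43)/r = -174*43/(-82) = -7482*(-1/82) = 3741/41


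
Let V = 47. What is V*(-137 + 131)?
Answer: -282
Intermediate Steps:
V*(-137 + 131) = 47*(-137 + 131) = 47*(-6) = -282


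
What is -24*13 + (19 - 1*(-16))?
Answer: -277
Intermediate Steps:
-24*13 + (19 - 1*(-16)) = -312 + (19 + 16) = -312 + 35 = -277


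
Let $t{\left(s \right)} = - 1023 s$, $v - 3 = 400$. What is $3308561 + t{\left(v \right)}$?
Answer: $2896292$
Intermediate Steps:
$v = 403$ ($v = 3 + 400 = 403$)
$3308561 + t{\left(v \right)} = 3308561 - 412269 = 2896292$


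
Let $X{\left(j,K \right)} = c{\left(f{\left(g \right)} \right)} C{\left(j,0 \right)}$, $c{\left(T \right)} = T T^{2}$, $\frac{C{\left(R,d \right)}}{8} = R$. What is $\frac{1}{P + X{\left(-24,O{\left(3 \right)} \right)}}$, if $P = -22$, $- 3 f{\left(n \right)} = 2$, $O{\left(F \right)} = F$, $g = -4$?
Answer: $\frac{9}{314} \approx 0.028662$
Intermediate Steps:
$C{\left(R,d \right)} = 8 R$
$f{\left(n \right)} = - \frac{2}{3}$ ($f{\left(n \right)} = \left(- \frac{1}{3}\right) 2 = - \frac{2}{3}$)
$c{\left(T \right)} = T^{3}$
$X{\left(j,K \right)} = - \frac{64 j}{27}$ ($X{\left(j,K \right)} = \left(- \frac{2}{3}\right)^{3} \cdot 8 j = - \frac{8 \cdot 8 j}{27} = - \frac{64 j}{27}$)
$\frac{1}{P + X{\left(-24,O{\left(3 \right)} \right)}} = \frac{1}{-22 - - \frac{512}{9}} = \frac{1}{-22 + \frac{512}{9}} = \frac{1}{\frac{314}{9}} = \frac{9}{314}$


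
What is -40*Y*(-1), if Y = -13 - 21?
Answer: -1360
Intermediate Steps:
Y = -34
-40*Y*(-1) = -40*(-34)*(-1) = 1360*(-1) = -1360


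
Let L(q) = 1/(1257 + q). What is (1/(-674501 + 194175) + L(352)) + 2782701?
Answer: 2150595258085051/772844534 ≈ 2.7827e+6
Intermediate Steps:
(1/(-674501 + 194175) + L(352)) + 2782701 = (1/(-674501 + 194175) + 1/(1257 + 352)) + 2782701 = (1/(-480326) + 1/1609) + 2782701 = (-1/480326 + 1/1609) + 2782701 = 478717/772844534 + 2782701 = 2150595258085051/772844534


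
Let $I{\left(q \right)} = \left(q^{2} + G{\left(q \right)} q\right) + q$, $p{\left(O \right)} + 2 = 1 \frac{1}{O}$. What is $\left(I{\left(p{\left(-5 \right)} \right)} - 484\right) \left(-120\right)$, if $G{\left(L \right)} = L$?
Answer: $\frac{285912}{5} \approx 57182.0$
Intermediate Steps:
$p{\left(O \right)} = -2 + \frac{1}{O}$ ($p{\left(O \right)} = -2 + 1 \frac{1}{O} = -2 + \frac{1}{O}$)
$I{\left(q \right)} = q + 2 q^{2}$ ($I{\left(q \right)} = \left(q^{2} + q q\right) + q = \left(q^{2} + q^{2}\right) + q = 2 q^{2} + q = q + 2 q^{2}$)
$\left(I{\left(p{\left(-5 \right)} \right)} - 484\right) \left(-120\right) = \left(\left(-2 + \frac{1}{-5}\right) \left(1 + 2 \left(-2 + \frac{1}{-5}\right)\right) - 484\right) \left(-120\right) = \left(\left(-2 - \frac{1}{5}\right) \left(1 + 2 \left(-2 - \frac{1}{5}\right)\right) - 484\right) \left(-120\right) = \left(- \frac{11 \left(1 + 2 \left(- \frac{11}{5}\right)\right)}{5} - 484\right) \left(-120\right) = \left(- \frac{11 \left(1 - \frac{22}{5}\right)}{5} - 484\right) \left(-120\right) = \left(\left(- \frac{11}{5}\right) \left(- \frac{17}{5}\right) - 484\right) \left(-120\right) = \left(\frac{187}{25} - 484\right) \left(-120\right) = \left(- \frac{11913}{25}\right) \left(-120\right) = \frac{285912}{5}$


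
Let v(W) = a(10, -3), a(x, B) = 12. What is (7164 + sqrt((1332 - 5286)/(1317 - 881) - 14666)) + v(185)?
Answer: 7176 + I*sqrt(697417970)/218 ≈ 7176.0 + 121.14*I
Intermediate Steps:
v(W) = 12
(7164 + sqrt((1332 - 5286)/(1317 - 881) - 14666)) + v(185) = (7164 + sqrt((1332 - 5286)/(1317 - 881) - 14666)) + 12 = (7164 + sqrt(-3954/436 - 14666)) + 12 = (7164 + sqrt(-3954*1/436 - 14666)) + 12 = (7164 + sqrt(-1977/218 - 14666)) + 12 = (7164 + sqrt(-3199165/218)) + 12 = (7164 + I*sqrt(697417970)/218) + 12 = 7176 + I*sqrt(697417970)/218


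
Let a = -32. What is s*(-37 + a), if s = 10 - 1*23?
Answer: 897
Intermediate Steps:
s = -13 (s = 10 - 23 = -13)
s*(-37 + a) = -13*(-37 - 32) = -13*(-69) = 897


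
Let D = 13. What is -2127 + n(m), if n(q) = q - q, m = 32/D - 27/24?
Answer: -2127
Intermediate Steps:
m = 139/104 (m = 32/13 - 27/24 = 32*(1/13) - 27*1/24 = 32/13 - 9/8 = 139/104 ≈ 1.3365)
n(q) = 0
-2127 + n(m) = -2127 + 0 = -2127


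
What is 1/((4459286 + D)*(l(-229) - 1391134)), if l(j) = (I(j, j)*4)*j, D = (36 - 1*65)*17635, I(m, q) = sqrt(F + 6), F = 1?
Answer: -695567/3820054595389685622 + 229*sqrt(7)/1910027297694842811 ≈ -1.8177e-13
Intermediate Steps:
I(m, q) = sqrt(7) (I(m, q) = sqrt(1 + 6) = sqrt(7))
D = -511415 (D = (36 - 65)*17635 = -29*17635 = -511415)
l(j) = 4*j*sqrt(7) (l(j) = (sqrt(7)*4)*j = (4*sqrt(7))*j = 4*j*sqrt(7))
1/((4459286 + D)*(l(-229) - 1391134)) = 1/((4459286 - 511415)*(4*(-229)*sqrt(7) - 1391134)) = 1/(3947871*(-916*sqrt(7) - 1391134)) = 1/(3947871*(-1391134 - 916*sqrt(7))) = 1/(-5492017575714 - 3616249836*sqrt(7))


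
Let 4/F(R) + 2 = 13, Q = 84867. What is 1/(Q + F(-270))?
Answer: 11/933541 ≈ 1.1783e-5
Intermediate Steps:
F(R) = 4/11 (F(R) = 4/(-2 + 13) = 4/11)
1/(Q + F(-270)) = 1/(84867 + 4/11) = 1/(933541/11) = 11/933541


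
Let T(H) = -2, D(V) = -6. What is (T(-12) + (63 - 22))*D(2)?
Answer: -234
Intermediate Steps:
(T(-12) + (63 - 22))*D(2) = (-2 + (63 - 22))*(-6) = (-2 + 41)*(-6) = 39*(-6) = -234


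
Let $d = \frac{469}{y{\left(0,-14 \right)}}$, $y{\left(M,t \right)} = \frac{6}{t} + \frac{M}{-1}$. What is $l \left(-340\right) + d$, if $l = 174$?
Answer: $- \frac{180763}{3} \approx -60254.0$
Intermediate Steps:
$y{\left(M,t \right)} = - M + \frac{6}{t}$ ($y{\left(M,t \right)} = \frac{6}{t} + M \left(-1\right) = \frac{6}{t} - M = - M + \frac{6}{t}$)
$d = - \frac{3283}{3}$ ($d = \frac{469}{\left(-1\right) 0 + \frac{6}{-14}} = \frac{469}{0 + 6 \left(- \frac{1}{14}\right)} = \frac{469}{0 - \frac{3}{7}} = \frac{469}{- \frac{3}{7}} = 469 \left(- \frac{7}{3}\right) = - \frac{3283}{3} \approx -1094.3$)
$l \left(-340\right) + d = 174 \left(-340\right) - \frac{3283}{3} = -59160 - \frac{3283}{3} = - \frac{180763}{3}$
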